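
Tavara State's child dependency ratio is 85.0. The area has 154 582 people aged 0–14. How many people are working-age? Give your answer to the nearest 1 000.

Youth dependency ratio = youth / working-age × 100
85.0 = 154 582 / W × 100
⇒ 182 000

Working-age: 182 000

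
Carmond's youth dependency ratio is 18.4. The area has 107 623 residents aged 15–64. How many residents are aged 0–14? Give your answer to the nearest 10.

Youth dependency ratio = youth / working-age × 100
18.4 = Y / 107 623 × 100
⇒ 19 800

Aged 0–14: 19 800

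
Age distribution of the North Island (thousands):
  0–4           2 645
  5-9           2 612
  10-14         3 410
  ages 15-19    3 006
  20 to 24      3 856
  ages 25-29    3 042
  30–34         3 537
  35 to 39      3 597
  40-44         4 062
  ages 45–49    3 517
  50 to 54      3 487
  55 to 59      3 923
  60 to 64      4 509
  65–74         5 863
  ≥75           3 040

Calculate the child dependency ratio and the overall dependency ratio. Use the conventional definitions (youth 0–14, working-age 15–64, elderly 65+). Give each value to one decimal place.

Youth dependency ratio: 23.7
Total dependency ratio: 48.1

0–14: 2 645 + 2 612 + 3 410 = 8 667
15–64: 3 006 + 3 856 + 3 042 + 3 537 + 3 597 + 4 062 + 3 517 + 3 487 + 3 923 + 4 509 = 36 536
65+: 5 863 + 3 040 = 8 903
Youth dependency ratio = 8 667 / 36 536 × 100 = 23.7
Total dependency ratio = (8 667 + 8 903) / 36 536 × 100 = 17 570 / 36 536 × 100 = 48.1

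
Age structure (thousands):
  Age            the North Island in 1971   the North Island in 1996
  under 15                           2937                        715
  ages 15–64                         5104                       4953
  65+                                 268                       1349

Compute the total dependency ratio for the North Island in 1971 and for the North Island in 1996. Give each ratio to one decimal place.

the North Island in 1971: 62.8
the North Island in 1996: 41.7

the North Island in 1971: (2937 + 268) / 5104 × 100 = 3205 / 5104 × 100 = 62.8
the North Island in 1996: (715 + 1349) / 4953 × 100 = 2064 / 4953 × 100 = 41.7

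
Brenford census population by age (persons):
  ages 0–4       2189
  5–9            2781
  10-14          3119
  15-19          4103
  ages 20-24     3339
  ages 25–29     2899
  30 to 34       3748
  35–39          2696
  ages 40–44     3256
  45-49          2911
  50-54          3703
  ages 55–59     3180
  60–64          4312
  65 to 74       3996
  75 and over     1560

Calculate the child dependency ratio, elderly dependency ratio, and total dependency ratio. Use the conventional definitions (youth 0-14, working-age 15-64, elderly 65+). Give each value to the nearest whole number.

0–14: 2189 + 2781 + 3119 = 8089
15–64: 4103 + 3339 + 2899 + 3748 + 2696 + 3256 + 2911 + 3703 + 3180 + 4312 = 34147
65+: 3996 + 1560 = 5556
Youth dependency ratio = 8089 / 34147 × 100 = 24
Old-age dependency ratio = 5556 / 34147 × 100 = 16
Total dependency ratio = (8089 + 5556) / 34147 × 100 = 13645 / 34147 × 100 = 40

Youth dependency ratio: 24
Old-age dependency ratio: 16
Total dependency ratio: 40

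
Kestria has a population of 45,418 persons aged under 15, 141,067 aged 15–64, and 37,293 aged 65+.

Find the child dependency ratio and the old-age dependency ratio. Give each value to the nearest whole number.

Youth dependency ratio = 45,418 / 141,067 × 100 = 32
Old-age dependency ratio = 37,293 / 141,067 × 100 = 26

Youth dependency ratio: 32
Old-age dependency ratio: 26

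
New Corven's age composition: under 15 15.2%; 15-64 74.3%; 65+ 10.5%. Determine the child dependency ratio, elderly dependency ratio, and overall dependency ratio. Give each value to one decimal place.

Youth dependency ratio: 20.5
Old-age dependency ratio: 14.1
Total dependency ratio: 34.6

Youth dependency ratio = 15.2 / 74.3 × 100 = 20.5
Old-age dependency ratio = 10.5 / 74.3 × 100 = 14.1
Total dependency ratio = (15.2 + 10.5) / 74.3 × 100 = 25.7 / 74.3 × 100 = 34.6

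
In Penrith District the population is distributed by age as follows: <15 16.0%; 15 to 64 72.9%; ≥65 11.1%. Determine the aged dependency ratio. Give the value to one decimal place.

Old-age dependency ratio: 15.2

Old-age dependency ratio = 11.1 / 72.9 × 100 = 15.2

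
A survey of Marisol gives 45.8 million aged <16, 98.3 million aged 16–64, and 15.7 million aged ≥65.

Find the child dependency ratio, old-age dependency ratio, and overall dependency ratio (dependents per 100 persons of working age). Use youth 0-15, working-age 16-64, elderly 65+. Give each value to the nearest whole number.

Youth dependency ratio: 47
Old-age dependency ratio: 16
Total dependency ratio: 63

Youth dependency ratio = 45.8 / 98.3 × 100 = 47
Old-age dependency ratio = 15.7 / 98.3 × 100 = 16
Total dependency ratio = (45.8 + 15.7) / 98.3 × 100 = 61.5 / 98.3 × 100 = 63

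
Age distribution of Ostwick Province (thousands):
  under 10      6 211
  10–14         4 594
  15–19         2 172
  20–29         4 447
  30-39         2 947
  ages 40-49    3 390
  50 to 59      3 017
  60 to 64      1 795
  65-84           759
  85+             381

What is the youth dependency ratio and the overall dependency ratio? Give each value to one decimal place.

0–14: 6 211 + 4 594 = 10 805
15–64: 2 172 + 4 447 + 2 947 + 3 390 + 3 017 + 1 795 = 17 768
65+: 759 + 381 = 1 140
Youth dependency ratio = 10 805 / 17 768 × 100 = 60.8
Total dependency ratio = (10 805 + 1 140) / 17 768 × 100 = 11 945 / 17 768 × 100 = 67.2

Youth dependency ratio: 60.8
Total dependency ratio: 67.2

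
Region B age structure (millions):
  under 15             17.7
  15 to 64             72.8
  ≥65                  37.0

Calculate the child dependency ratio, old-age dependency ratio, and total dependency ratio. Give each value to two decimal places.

Youth dependency ratio = 17.7 / 72.8 × 100 = 24.31
Old-age dependency ratio = 37.0 / 72.8 × 100 = 50.82
Total dependency ratio = (17.7 + 37.0) / 72.8 × 100 = 54.7 / 72.8 × 100 = 75.14

Youth dependency ratio: 24.31
Old-age dependency ratio: 50.82
Total dependency ratio: 75.14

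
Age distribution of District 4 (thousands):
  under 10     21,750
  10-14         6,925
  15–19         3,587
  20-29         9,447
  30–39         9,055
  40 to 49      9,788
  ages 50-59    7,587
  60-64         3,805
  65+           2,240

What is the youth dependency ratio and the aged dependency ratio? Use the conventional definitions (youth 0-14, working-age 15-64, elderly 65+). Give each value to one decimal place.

Youth dependency ratio: 66.3
Old-age dependency ratio: 5.2

0–14: 21,750 + 6,925 = 28,675
15–64: 3,587 + 9,447 + 9,055 + 9,788 + 7,587 + 3,805 = 43,269
65+: 2,240
Youth dependency ratio = 28,675 / 43,269 × 100 = 66.3
Old-age dependency ratio = 2,240 / 43,269 × 100 = 5.2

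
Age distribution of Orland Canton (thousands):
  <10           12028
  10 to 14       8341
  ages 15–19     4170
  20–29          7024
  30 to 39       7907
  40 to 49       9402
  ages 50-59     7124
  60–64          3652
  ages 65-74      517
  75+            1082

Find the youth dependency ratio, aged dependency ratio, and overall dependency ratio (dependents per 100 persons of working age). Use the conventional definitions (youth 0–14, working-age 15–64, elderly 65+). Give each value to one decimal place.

Youth dependency ratio: 51.9
Old-age dependency ratio: 4.1
Total dependency ratio: 55.9

0–14: 12028 + 8341 = 20369
15–64: 4170 + 7024 + 7907 + 9402 + 7124 + 3652 = 39279
65+: 517 + 1082 = 1599
Youth dependency ratio = 20369 / 39279 × 100 = 51.9
Old-age dependency ratio = 1599 / 39279 × 100 = 4.1
Total dependency ratio = (20369 + 1599) / 39279 × 100 = 21968 / 39279 × 100 = 55.9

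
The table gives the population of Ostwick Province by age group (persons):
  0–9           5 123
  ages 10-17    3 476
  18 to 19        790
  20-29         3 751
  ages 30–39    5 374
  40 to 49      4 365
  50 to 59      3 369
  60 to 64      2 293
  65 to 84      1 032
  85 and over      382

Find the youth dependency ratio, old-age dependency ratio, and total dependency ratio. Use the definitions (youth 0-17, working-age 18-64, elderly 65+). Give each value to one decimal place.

Youth dependency ratio: 43.1
Old-age dependency ratio: 7.1
Total dependency ratio: 50.2

0–17: 5 123 + 3 476 = 8 599
18–64: 790 + 3 751 + 5 374 + 4 365 + 3 369 + 2 293 = 19 942
65+: 1 032 + 382 = 1 414
Youth dependency ratio = 8 599 / 19 942 × 100 = 43.1
Old-age dependency ratio = 1 414 / 19 942 × 100 = 7.1
Total dependency ratio = (8 599 + 1 414) / 19 942 × 100 = 10 013 / 19 942 × 100 = 50.2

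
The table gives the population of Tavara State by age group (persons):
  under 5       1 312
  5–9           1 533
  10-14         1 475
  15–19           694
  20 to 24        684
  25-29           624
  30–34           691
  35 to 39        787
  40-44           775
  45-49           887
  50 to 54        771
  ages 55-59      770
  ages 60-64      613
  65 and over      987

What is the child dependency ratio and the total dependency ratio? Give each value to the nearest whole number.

0–14: 1 312 + 1 533 + 1 475 = 4 320
15–64: 694 + 684 + 624 + 691 + 787 + 775 + 887 + 771 + 770 + 613 = 7 296
65+: 987
Youth dependency ratio = 4 320 / 7 296 × 100 = 59
Total dependency ratio = (4 320 + 987) / 7 296 × 100 = 5 307 / 7 296 × 100 = 73

Youth dependency ratio: 59
Total dependency ratio: 73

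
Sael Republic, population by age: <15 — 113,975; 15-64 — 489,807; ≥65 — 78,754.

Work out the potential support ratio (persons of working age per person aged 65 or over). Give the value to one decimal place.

Potential support ratio = 489,807 / 78,754 = 6.2

Potential support ratio: 6.2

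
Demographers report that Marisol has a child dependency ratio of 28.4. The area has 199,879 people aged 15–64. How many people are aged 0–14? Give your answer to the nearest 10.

Aged 0–14: 56,770

Youth dependency ratio = youth / working-age × 100
28.4 = Y / 199,879 × 100
⇒ 56,770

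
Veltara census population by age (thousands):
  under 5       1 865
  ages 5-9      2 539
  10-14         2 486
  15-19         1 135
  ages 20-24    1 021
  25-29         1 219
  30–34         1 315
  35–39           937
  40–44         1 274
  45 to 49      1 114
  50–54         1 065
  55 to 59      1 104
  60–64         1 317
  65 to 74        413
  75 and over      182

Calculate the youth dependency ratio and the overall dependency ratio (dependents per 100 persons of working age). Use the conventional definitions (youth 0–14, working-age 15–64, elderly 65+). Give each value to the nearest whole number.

Youth dependency ratio: 60
Total dependency ratio: 65

0–14: 1 865 + 2 539 + 2 486 = 6 890
15–64: 1 135 + 1 021 + 1 219 + 1 315 + 937 + 1 274 + 1 114 + 1 065 + 1 104 + 1 317 = 11 501
65+: 413 + 182 = 595
Youth dependency ratio = 6 890 / 11 501 × 100 = 60
Total dependency ratio = (6 890 + 595) / 11 501 × 100 = 7 485 / 11 501 × 100 = 65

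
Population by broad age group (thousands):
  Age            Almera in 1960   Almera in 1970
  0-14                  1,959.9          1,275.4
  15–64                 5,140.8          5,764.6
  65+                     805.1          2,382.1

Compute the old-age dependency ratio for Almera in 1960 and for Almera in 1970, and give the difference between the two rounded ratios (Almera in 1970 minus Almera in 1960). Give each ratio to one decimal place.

Almera in 1960: 15.7
Almera in 1970: 41.3
Difference: +25.6

Almera in 1960: 805.1 / 5,140.8 × 100 = 15.7
Almera in 1970: 2,382.1 / 5,764.6 × 100 = 41.3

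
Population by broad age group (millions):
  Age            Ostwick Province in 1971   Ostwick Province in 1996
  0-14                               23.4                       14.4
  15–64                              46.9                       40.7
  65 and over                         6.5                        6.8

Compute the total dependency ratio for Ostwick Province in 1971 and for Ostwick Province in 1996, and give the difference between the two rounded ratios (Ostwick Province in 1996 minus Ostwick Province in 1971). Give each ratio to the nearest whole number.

Ostwick Province in 1971: 64
Ostwick Province in 1996: 52
Difference: -12

Ostwick Province in 1971: (23.4 + 6.5) / 46.9 × 100 = 29.9 / 46.9 × 100 = 64
Ostwick Province in 1996: (14.4 + 6.8) / 40.7 × 100 = 21.2 / 40.7 × 100 = 52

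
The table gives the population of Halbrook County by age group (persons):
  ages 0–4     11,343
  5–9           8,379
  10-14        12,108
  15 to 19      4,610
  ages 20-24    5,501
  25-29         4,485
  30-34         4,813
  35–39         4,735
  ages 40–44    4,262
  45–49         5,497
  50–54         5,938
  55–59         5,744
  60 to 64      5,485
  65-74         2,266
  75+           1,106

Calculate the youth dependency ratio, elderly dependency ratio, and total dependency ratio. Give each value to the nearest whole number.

Youth dependency ratio: 62
Old-age dependency ratio: 7
Total dependency ratio: 69

0–14: 11,343 + 8,379 + 12,108 = 31,830
15–64: 4,610 + 5,501 + 4,485 + 4,813 + 4,735 + 4,262 + 5,497 + 5,938 + 5,744 + 5,485 = 51,070
65+: 2,266 + 1,106 = 3,372
Youth dependency ratio = 31,830 / 51,070 × 100 = 62
Old-age dependency ratio = 3,372 / 51,070 × 100 = 7
Total dependency ratio = (31,830 + 3,372) / 51,070 × 100 = 35,202 / 51,070 × 100 = 69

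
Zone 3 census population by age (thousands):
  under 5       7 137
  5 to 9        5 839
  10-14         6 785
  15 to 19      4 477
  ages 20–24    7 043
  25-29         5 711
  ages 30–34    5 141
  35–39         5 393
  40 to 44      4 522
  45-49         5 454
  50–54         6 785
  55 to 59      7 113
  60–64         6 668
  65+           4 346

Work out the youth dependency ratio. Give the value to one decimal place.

0–14: 7 137 + 5 839 + 6 785 = 19 761
15–64: 4 477 + 7 043 + 5 711 + 5 141 + 5 393 + 4 522 + 5 454 + 6 785 + 7 113 + 6 668 = 58 307
65+: 4 346
Youth dependency ratio = 19 761 / 58 307 × 100 = 33.9

Youth dependency ratio: 33.9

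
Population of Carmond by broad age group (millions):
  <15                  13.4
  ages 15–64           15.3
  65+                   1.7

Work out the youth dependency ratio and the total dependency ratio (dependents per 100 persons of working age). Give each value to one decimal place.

Youth dependency ratio: 87.6
Total dependency ratio: 98.7

Youth dependency ratio = 13.4 / 15.3 × 100 = 87.6
Total dependency ratio = (13.4 + 1.7) / 15.3 × 100 = 15.1 / 15.3 × 100 = 98.7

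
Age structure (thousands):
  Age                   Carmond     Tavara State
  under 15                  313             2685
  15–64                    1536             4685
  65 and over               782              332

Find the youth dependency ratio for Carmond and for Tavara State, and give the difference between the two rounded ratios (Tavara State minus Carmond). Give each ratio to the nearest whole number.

Carmond: 20
Tavara State: 57
Difference: +37

Carmond: 313 / 1536 × 100 = 20
Tavara State: 2685 / 4685 × 100 = 57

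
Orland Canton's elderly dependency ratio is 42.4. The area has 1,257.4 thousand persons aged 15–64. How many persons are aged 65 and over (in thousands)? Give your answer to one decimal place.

Old-age dependency ratio = elderly / working-age × 100
42.4 = E / 1,257.4 × 100
⇒ 533.1

Aged 65 and over: 533.1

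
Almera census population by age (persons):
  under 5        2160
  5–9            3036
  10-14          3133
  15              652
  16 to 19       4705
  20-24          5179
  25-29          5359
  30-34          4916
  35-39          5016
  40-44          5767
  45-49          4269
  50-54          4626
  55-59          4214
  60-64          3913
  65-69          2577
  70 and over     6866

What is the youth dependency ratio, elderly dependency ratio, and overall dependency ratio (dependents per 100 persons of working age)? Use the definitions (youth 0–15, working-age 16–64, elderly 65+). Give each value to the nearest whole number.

0–15: 2160 + 3036 + 3133 + 652 = 8981
16–64: 4705 + 5179 + 5359 + 4916 + 5016 + 5767 + 4269 + 4626 + 4214 + 3913 = 47964
65+: 2577 + 6866 = 9443
Youth dependency ratio = 8981 / 47964 × 100 = 19
Old-age dependency ratio = 9443 / 47964 × 100 = 20
Total dependency ratio = (8981 + 9443) / 47964 × 100 = 18424 / 47964 × 100 = 38

Youth dependency ratio: 19
Old-age dependency ratio: 20
Total dependency ratio: 38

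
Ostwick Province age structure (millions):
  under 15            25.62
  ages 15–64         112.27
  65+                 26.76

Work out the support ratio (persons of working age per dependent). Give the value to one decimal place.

Support ratio: 2.1

Support ratio = 112.27 / (25.62 + 26.76) = 112.27 / 52.38 = 2.1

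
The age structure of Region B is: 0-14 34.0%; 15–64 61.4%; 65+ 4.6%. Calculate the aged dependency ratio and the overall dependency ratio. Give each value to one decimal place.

Old-age dependency ratio = 4.6 / 61.4 × 100 = 7.5
Total dependency ratio = (34.0 + 4.6) / 61.4 × 100 = 38.6 / 61.4 × 100 = 62.9

Old-age dependency ratio: 7.5
Total dependency ratio: 62.9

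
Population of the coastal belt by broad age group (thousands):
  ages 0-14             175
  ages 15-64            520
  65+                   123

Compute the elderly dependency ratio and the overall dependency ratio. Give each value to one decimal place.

Old-age dependency ratio = 123 / 520 × 100 = 23.7
Total dependency ratio = (175 + 123) / 520 × 100 = 298 / 520 × 100 = 57.3

Old-age dependency ratio: 23.7
Total dependency ratio: 57.3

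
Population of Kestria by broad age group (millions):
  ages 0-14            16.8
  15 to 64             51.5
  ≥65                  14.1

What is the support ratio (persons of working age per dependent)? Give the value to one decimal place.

Support ratio: 1.7

Support ratio = 51.5 / (16.8 + 14.1) = 51.5 / 30.9 = 1.7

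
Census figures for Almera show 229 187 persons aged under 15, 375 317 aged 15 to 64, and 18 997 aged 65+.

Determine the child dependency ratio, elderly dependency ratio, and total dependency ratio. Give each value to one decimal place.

Youth dependency ratio = 229 187 / 375 317 × 100 = 61.1
Old-age dependency ratio = 18 997 / 375 317 × 100 = 5.1
Total dependency ratio = (229 187 + 18 997) / 375 317 × 100 = 248 184 / 375 317 × 100 = 66.1

Youth dependency ratio: 61.1
Old-age dependency ratio: 5.1
Total dependency ratio: 66.1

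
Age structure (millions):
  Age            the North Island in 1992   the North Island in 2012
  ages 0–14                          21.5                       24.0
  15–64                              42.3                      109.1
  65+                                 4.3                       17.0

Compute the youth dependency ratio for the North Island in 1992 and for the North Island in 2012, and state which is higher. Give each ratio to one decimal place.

the North Island in 1992: 21.5 / 42.3 × 100 = 50.8
the North Island in 2012: 24.0 / 109.1 × 100 = 22.0

the North Island in 1992: 50.8
the North Island in 2012: 22.0
Higher: the North Island in 1992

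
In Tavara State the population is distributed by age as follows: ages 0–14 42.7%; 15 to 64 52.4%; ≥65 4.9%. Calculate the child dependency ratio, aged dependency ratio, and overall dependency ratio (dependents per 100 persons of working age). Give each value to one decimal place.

Youth dependency ratio: 81.5
Old-age dependency ratio: 9.4
Total dependency ratio: 90.8

Youth dependency ratio = 42.7 / 52.4 × 100 = 81.5
Old-age dependency ratio = 4.9 / 52.4 × 100 = 9.4
Total dependency ratio = (42.7 + 4.9) / 52.4 × 100 = 47.6 / 52.4 × 100 = 90.8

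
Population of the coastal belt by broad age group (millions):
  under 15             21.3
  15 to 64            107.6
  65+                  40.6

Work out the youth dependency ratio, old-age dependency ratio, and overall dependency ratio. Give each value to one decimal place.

Youth dependency ratio: 19.8
Old-age dependency ratio: 37.7
Total dependency ratio: 57.5

Youth dependency ratio = 21.3 / 107.6 × 100 = 19.8
Old-age dependency ratio = 40.6 / 107.6 × 100 = 37.7
Total dependency ratio = (21.3 + 40.6) / 107.6 × 100 = 61.9 / 107.6 × 100 = 57.5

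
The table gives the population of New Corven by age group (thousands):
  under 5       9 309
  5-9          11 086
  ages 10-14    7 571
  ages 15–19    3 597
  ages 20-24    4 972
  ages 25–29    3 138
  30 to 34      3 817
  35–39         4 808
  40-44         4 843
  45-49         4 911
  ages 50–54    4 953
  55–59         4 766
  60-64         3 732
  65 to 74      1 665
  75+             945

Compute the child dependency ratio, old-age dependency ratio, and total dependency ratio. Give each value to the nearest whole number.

0–14: 9 309 + 11 086 + 7 571 = 27 966
15–64: 3 597 + 4 972 + 3 138 + 3 817 + 4 808 + 4 843 + 4 911 + 4 953 + 4 766 + 3 732 = 43 537
65+: 1 665 + 945 = 2 610
Youth dependency ratio = 27 966 / 43 537 × 100 = 64
Old-age dependency ratio = 2 610 / 43 537 × 100 = 6
Total dependency ratio = (27 966 + 2 610) / 43 537 × 100 = 30 576 / 43 537 × 100 = 70

Youth dependency ratio: 64
Old-age dependency ratio: 6
Total dependency ratio: 70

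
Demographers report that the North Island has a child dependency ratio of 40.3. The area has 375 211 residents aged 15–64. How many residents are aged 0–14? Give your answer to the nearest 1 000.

Aged 0–14: 151 000

Youth dependency ratio = youth / working-age × 100
40.3 = Y / 375 211 × 100
⇒ 151 000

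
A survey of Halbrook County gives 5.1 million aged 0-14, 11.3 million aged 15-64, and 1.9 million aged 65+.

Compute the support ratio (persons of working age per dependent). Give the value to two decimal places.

Support ratio = 11.3 / (5.1 + 1.9) = 11.3 / 7.0 = 1.61

Support ratio: 1.61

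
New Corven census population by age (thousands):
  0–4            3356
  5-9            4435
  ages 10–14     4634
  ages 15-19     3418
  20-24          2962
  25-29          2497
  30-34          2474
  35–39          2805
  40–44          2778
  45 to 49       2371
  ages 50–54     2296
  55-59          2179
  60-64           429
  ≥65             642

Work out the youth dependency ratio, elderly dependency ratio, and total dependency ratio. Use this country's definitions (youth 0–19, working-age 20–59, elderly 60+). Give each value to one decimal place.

Youth dependency ratio: 77.8
Old-age dependency ratio: 5.3
Total dependency ratio: 83.1

0–19: 3356 + 4435 + 4634 + 3418 = 15843
20–59: 2962 + 2497 + 2474 + 2805 + 2778 + 2371 + 2296 + 2179 = 20362
60+: 429 + 642 = 1071
Youth dependency ratio = 15843 / 20362 × 100 = 77.8
Old-age dependency ratio = 1071 / 20362 × 100 = 5.3
Total dependency ratio = (15843 + 1071) / 20362 × 100 = 16914 / 20362 × 100 = 83.1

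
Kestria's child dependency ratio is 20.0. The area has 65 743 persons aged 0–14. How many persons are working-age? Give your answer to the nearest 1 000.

Youth dependency ratio = youth / working-age × 100
20.0 = 65 743 / W × 100
⇒ 329 000

Working-age: 329 000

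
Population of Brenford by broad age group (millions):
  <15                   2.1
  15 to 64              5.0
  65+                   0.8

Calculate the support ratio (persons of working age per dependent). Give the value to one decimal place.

Support ratio: 1.7

Support ratio = 5.0 / (2.1 + 0.8) = 5.0 / 2.9 = 1.7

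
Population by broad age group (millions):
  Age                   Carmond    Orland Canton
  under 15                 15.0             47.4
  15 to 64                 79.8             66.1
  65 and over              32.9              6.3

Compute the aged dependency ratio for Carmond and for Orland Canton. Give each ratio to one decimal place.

Carmond: 41.2
Orland Canton: 9.5

Carmond: 32.9 / 79.8 × 100 = 41.2
Orland Canton: 6.3 / 66.1 × 100 = 9.5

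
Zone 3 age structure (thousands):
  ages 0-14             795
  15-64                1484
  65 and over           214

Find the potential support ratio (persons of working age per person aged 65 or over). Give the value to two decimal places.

Potential support ratio = 1484 / 214 = 6.93

Potential support ratio: 6.93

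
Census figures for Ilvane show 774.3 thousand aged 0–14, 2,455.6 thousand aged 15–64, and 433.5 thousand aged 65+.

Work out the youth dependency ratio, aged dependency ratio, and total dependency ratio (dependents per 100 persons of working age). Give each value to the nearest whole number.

Youth dependency ratio: 32
Old-age dependency ratio: 18
Total dependency ratio: 49

Youth dependency ratio = 774.3 / 2,455.6 × 100 = 32
Old-age dependency ratio = 433.5 / 2,455.6 × 100 = 18
Total dependency ratio = (774.3 + 433.5) / 2,455.6 × 100 = 1,207.8 / 2,455.6 × 100 = 49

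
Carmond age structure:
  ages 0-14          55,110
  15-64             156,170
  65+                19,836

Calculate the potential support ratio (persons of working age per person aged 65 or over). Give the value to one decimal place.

Potential support ratio: 7.9

Potential support ratio = 156,170 / 19,836 = 7.9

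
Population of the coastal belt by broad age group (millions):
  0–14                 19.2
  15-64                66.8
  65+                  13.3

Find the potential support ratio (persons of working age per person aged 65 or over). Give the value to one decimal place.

Potential support ratio: 5.0

Potential support ratio = 66.8 / 13.3 = 5.0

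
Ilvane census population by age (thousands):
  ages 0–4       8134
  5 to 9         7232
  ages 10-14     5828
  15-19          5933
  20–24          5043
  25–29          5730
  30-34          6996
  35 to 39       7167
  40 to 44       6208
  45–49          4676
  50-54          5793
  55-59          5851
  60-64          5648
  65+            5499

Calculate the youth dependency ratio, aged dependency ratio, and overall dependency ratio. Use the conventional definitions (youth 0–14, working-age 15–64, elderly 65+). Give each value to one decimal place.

0–14: 8134 + 7232 + 5828 = 21194
15–64: 5933 + 5043 + 5730 + 6996 + 7167 + 6208 + 4676 + 5793 + 5851 + 5648 = 59045
65+: 5499
Youth dependency ratio = 21194 / 59045 × 100 = 35.9
Old-age dependency ratio = 5499 / 59045 × 100 = 9.3
Total dependency ratio = (21194 + 5499) / 59045 × 100 = 26693 / 59045 × 100 = 45.2

Youth dependency ratio: 35.9
Old-age dependency ratio: 9.3
Total dependency ratio: 45.2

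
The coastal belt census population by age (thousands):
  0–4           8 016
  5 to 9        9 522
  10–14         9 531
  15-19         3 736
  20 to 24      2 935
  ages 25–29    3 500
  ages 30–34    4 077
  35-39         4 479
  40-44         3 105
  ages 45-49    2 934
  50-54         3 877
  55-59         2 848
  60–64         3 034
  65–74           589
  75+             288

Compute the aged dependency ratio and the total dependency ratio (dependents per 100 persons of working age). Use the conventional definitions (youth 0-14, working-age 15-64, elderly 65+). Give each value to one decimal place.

0–14: 8 016 + 9 522 + 9 531 = 27 069
15–64: 3 736 + 2 935 + 3 500 + 4 077 + 4 479 + 3 105 + 2 934 + 3 877 + 2 848 + 3 034 = 34 525
65+: 589 + 288 = 877
Old-age dependency ratio = 877 / 34 525 × 100 = 2.5
Total dependency ratio = (27 069 + 877) / 34 525 × 100 = 27 946 / 34 525 × 100 = 80.9

Old-age dependency ratio: 2.5
Total dependency ratio: 80.9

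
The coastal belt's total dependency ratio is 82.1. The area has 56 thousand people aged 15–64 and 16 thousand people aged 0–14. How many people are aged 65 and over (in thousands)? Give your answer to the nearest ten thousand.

Total dependency ratio = (youth + elderly) / working-age × 100
82.1 = (16 + E) / 56 × 100
⇒ 30

Aged 65 and over: 30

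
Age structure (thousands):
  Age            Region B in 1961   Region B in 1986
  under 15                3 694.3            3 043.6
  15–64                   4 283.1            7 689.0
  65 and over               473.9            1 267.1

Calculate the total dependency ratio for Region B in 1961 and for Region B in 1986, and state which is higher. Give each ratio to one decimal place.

Region B in 1961: (3 694.3 + 473.9) / 4 283.1 × 100 = 4 168.2 / 4 283.1 × 100 = 97.3
Region B in 1986: (3 043.6 + 1 267.1) / 7 689.0 × 100 = 4 310.7 / 7 689.0 × 100 = 56.1

Region B in 1961: 97.3
Region B in 1986: 56.1
Higher: Region B in 1961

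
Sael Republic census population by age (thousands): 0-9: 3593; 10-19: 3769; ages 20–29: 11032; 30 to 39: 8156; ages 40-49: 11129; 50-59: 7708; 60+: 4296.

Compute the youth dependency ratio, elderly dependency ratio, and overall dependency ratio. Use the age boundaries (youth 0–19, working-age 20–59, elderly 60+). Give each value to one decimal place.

Youth dependency ratio: 19.4
Old-age dependency ratio: 11.3
Total dependency ratio: 30.7

0–19: 3593 + 3769 = 7362
20–59: 11032 + 8156 + 11129 + 7708 = 38025
60+: 4296
Youth dependency ratio = 7362 / 38025 × 100 = 19.4
Old-age dependency ratio = 4296 / 38025 × 100 = 11.3
Total dependency ratio = (7362 + 4296) / 38025 × 100 = 11658 / 38025 × 100 = 30.7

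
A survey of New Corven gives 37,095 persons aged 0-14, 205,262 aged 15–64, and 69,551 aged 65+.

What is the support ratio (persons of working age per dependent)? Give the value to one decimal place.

Support ratio: 1.9

Support ratio = 205,262 / (37,095 + 69,551) = 205,262 / 106,646 = 1.9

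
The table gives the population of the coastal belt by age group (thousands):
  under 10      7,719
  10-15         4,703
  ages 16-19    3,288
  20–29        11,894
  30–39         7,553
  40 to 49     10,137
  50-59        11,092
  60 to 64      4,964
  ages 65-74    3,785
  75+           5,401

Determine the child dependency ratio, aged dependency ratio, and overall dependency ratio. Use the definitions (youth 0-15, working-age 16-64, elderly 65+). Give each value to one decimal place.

Youth dependency ratio: 25.4
Old-age dependency ratio: 18.8
Total dependency ratio: 44.2

0–15: 7,719 + 4,703 = 12,422
16–64: 3,288 + 11,894 + 7,553 + 10,137 + 11,092 + 4,964 = 48,928
65+: 3,785 + 5,401 = 9,186
Youth dependency ratio = 12,422 / 48,928 × 100 = 25.4
Old-age dependency ratio = 9,186 / 48,928 × 100 = 18.8
Total dependency ratio = (12,422 + 9,186) / 48,928 × 100 = 21,608 / 48,928 × 100 = 44.2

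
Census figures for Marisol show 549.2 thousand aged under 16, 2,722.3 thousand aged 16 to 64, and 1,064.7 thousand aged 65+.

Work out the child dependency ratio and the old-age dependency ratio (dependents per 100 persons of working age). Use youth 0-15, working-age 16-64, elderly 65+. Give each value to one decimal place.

Youth dependency ratio: 20.2
Old-age dependency ratio: 39.1

Youth dependency ratio = 549.2 / 2,722.3 × 100 = 20.2
Old-age dependency ratio = 1,064.7 / 2,722.3 × 100 = 39.1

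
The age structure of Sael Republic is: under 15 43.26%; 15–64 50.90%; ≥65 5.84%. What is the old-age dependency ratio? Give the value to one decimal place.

Old-age dependency ratio = 5.84 / 50.90 × 100 = 11.5

Old-age dependency ratio: 11.5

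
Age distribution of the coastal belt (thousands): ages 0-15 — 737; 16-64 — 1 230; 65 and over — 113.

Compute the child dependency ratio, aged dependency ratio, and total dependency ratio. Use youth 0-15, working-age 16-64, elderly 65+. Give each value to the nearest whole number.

Youth dependency ratio = 737 / 1 230 × 100 = 60
Old-age dependency ratio = 113 / 1 230 × 100 = 9
Total dependency ratio = (737 + 113) / 1 230 × 100 = 850 / 1 230 × 100 = 69

Youth dependency ratio: 60
Old-age dependency ratio: 9
Total dependency ratio: 69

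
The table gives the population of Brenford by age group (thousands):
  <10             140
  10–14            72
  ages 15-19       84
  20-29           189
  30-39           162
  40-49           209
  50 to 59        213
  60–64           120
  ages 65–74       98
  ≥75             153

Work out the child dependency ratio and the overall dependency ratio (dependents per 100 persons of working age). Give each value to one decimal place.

0–14: 140 + 72 = 212
15–64: 84 + 189 + 162 + 209 + 213 + 120 = 977
65+: 98 + 153 = 251
Youth dependency ratio = 212 / 977 × 100 = 21.7
Total dependency ratio = (212 + 251) / 977 × 100 = 463 / 977 × 100 = 47.4

Youth dependency ratio: 21.7
Total dependency ratio: 47.4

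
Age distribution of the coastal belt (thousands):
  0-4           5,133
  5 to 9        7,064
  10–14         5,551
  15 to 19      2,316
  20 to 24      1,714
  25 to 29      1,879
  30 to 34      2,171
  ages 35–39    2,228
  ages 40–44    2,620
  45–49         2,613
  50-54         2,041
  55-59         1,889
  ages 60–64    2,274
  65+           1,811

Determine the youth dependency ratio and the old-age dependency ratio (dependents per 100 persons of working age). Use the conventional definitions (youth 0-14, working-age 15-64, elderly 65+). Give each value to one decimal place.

Youth dependency ratio: 81.6
Old-age dependency ratio: 8.3

0–14: 5,133 + 7,064 + 5,551 = 17,748
15–64: 2,316 + 1,714 + 1,879 + 2,171 + 2,228 + 2,620 + 2,613 + 2,041 + 1,889 + 2,274 = 21,745
65+: 1,811
Youth dependency ratio = 17,748 / 21,745 × 100 = 81.6
Old-age dependency ratio = 1,811 / 21,745 × 100 = 8.3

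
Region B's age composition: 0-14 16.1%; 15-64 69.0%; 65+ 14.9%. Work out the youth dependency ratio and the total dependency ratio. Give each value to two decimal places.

Youth dependency ratio = 16.1 / 69.0 × 100 = 23.33
Total dependency ratio = (16.1 + 14.9) / 69.0 × 100 = 31.0 / 69.0 × 100 = 44.93

Youth dependency ratio: 23.33
Total dependency ratio: 44.93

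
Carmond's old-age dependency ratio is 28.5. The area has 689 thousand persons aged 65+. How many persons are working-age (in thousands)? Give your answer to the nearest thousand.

Working-age: 2 418

Old-age dependency ratio = elderly / working-age × 100
28.5 = 689 / W × 100
⇒ 2 418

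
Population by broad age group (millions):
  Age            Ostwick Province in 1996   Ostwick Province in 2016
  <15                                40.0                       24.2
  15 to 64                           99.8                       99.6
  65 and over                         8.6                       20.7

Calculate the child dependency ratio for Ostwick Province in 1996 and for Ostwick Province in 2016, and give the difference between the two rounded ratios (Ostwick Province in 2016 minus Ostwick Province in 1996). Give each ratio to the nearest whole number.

Ostwick Province in 1996: 40
Ostwick Province in 2016: 24
Difference: -16

Ostwick Province in 1996: 40.0 / 99.8 × 100 = 40
Ostwick Province in 2016: 24.2 / 99.6 × 100 = 24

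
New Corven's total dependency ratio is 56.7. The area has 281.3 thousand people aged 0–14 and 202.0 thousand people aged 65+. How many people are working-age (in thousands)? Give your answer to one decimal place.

Working-age: 852.4

Total dependency ratio = (youth + elderly) / working-age × 100
56.7 = (281.3 + 202.0) / W × 100
⇒ 852.4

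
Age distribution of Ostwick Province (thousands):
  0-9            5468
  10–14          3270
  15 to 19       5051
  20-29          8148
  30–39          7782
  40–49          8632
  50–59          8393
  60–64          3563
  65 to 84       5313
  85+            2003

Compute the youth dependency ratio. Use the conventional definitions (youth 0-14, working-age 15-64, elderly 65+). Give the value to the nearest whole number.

Youth dependency ratio: 21

0–14: 5468 + 3270 = 8738
15–64: 5051 + 8148 + 7782 + 8632 + 8393 + 3563 = 41569
65+: 5313 + 2003 = 7316
Youth dependency ratio = 8738 / 41569 × 100 = 21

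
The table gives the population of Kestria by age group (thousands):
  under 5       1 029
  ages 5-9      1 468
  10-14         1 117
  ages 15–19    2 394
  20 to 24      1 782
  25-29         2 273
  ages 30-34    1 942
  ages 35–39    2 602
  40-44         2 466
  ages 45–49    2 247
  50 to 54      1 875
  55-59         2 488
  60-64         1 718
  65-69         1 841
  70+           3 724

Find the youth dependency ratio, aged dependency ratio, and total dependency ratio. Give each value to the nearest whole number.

Youth dependency ratio: 17
Old-age dependency ratio: 26
Total dependency ratio: 42

0–14: 1 029 + 1 468 + 1 117 = 3 614
15–64: 2 394 + 1 782 + 2 273 + 1 942 + 2 602 + 2 466 + 2 247 + 1 875 + 2 488 + 1 718 = 21 787
65+: 1 841 + 3 724 = 5 565
Youth dependency ratio = 3 614 / 21 787 × 100 = 17
Old-age dependency ratio = 5 565 / 21 787 × 100 = 26
Total dependency ratio = (3 614 + 5 565) / 21 787 × 100 = 9 179 / 21 787 × 100 = 42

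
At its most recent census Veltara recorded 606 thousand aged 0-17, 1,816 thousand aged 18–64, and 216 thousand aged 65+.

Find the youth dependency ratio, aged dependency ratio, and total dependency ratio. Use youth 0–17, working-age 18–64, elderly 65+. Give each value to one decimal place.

Youth dependency ratio: 33.4
Old-age dependency ratio: 11.9
Total dependency ratio: 45.3

Youth dependency ratio = 606 / 1,816 × 100 = 33.4
Old-age dependency ratio = 216 / 1,816 × 100 = 11.9
Total dependency ratio = (606 + 216) / 1,816 × 100 = 822 / 1,816 × 100 = 45.3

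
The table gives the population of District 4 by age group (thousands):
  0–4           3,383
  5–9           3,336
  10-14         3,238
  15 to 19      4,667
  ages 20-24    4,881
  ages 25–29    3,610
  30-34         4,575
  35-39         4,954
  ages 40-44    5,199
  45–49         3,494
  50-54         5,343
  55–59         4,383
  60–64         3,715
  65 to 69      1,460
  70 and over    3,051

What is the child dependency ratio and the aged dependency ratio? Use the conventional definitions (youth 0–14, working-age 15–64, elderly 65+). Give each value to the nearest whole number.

0–14: 3,383 + 3,336 + 3,238 = 9,957
15–64: 4,667 + 4,881 + 3,610 + 4,575 + 4,954 + 5,199 + 3,494 + 5,343 + 4,383 + 3,715 = 44,821
65+: 1,460 + 3,051 = 4,511
Youth dependency ratio = 9,957 / 44,821 × 100 = 22
Old-age dependency ratio = 4,511 / 44,821 × 100 = 10

Youth dependency ratio: 22
Old-age dependency ratio: 10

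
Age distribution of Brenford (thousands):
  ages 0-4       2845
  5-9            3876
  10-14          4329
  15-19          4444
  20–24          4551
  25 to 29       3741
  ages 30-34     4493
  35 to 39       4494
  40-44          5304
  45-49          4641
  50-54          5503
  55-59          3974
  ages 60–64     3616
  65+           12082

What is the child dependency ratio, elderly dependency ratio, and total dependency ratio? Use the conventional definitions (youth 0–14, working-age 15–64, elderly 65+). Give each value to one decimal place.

0–14: 2845 + 3876 + 4329 = 11050
15–64: 4444 + 4551 + 3741 + 4493 + 4494 + 5304 + 4641 + 5503 + 3974 + 3616 = 44761
65+: 12082
Youth dependency ratio = 11050 / 44761 × 100 = 24.7
Old-age dependency ratio = 12082 / 44761 × 100 = 27.0
Total dependency ratio = (11050 + 12082) / 44761 × 100 = 23132 / 44761 × 100 = 51.7

Youth dependency ratio: 24.7
Old-age dependency ratio: 27.0
Total dependency ratio: 51.7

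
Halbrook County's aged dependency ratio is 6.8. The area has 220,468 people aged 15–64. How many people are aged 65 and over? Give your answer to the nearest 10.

Old-age dependency ratio = elderly / working-age × 100
6.8 = E / 220,468 × 100
⇒ 14,990

Aged 65 and over: 14,990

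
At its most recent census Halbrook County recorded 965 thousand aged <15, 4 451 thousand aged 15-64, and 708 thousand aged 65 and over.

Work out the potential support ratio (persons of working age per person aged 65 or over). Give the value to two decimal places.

Potential support ratio = 4 451 / 708 = 6.29

Potential support ratio: 6.29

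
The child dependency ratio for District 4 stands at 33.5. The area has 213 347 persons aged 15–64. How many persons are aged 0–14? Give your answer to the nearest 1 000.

Youth dependency ratio = youth / working-age × 100
33.5 = Y / 213 347 × 100
⇒ 71 000

Aged 0–14: 71 000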